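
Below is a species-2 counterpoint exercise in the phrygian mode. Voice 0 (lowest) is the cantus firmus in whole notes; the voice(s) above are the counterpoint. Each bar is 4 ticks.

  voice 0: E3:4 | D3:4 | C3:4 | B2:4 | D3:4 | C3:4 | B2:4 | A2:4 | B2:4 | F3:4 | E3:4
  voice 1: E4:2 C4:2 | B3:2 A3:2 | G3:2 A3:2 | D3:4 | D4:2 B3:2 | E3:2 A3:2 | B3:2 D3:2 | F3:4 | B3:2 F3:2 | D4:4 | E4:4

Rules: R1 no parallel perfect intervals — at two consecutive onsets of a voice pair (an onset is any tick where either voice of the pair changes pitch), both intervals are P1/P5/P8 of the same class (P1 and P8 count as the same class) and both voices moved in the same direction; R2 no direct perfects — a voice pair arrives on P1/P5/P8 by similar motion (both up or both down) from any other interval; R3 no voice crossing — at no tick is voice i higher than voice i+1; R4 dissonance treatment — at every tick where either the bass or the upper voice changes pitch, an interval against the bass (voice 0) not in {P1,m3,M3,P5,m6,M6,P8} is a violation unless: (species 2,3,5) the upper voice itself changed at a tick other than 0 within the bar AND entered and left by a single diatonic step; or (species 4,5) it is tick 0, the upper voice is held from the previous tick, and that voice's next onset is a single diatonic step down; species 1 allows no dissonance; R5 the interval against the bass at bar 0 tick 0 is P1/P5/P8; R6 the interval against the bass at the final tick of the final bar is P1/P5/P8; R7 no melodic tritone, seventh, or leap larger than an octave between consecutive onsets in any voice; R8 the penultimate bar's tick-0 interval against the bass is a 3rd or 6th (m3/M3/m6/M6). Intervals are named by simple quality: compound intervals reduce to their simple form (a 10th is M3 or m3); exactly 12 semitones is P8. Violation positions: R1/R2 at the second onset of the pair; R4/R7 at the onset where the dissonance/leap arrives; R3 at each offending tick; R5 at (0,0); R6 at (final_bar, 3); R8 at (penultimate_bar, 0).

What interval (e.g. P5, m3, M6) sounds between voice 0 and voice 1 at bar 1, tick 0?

voice 0=D3 voice 1=B3 -> M6

M6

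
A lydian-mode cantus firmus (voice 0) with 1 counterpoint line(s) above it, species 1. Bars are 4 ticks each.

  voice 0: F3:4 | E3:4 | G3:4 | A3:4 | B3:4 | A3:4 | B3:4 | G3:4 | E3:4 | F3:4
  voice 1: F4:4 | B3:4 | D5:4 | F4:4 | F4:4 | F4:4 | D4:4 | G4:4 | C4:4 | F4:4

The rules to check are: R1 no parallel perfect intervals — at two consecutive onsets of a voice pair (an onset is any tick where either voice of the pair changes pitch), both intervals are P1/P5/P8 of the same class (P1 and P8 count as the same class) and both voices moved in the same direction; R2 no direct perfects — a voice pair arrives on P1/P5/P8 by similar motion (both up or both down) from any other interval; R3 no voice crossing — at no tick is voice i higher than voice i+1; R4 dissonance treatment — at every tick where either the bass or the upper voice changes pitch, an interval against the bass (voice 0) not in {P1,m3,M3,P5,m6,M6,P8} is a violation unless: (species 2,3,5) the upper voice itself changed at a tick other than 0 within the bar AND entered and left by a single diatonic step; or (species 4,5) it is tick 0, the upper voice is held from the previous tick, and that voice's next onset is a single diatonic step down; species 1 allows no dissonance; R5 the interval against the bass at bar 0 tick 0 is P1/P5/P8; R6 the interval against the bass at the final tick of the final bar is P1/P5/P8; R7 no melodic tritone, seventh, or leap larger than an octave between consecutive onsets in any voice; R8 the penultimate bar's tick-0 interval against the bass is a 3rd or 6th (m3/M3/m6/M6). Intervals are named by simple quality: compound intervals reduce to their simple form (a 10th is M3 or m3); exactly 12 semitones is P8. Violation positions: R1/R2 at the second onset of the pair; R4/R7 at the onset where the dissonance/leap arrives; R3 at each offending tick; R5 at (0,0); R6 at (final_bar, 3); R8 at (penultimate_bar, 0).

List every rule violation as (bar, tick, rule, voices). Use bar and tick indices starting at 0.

(1, 0, R2, (0, 1))
(1, 0, R7, (1,))
(2, 0, R1, (0, 1))
(2, 0, R7, (1,))
(4, 0, R4, (0, 1))
(9, 0, R2, (0, 1))

bar 0: v0=F3 v1=F4 downbeat P8
bar 1: v0=E3 v1=B3 downbeat P5
bar 2: v0=G3 v1=D5 downbeat P5
bar 3: v0=A3 v1=F4 downbeat m6
bar 4: v0=B3 v1=F4 downbeat TT
bar 5: v0=A3 v1=F4 downbeat m6
bar 6: v0=B3 v1=D4 downbeat m3
bar 7: v0=G3 v1=G4 downbeat P8
bar 8: v0=E3 v1=C4 downbeat m6
bar 9: v0=F3 v1=F4 downbeat P8
  -> R2 @ bar 1 tick 0 v(0, 1): F3/F4 P8 -> E3/B3 P5 similar
  -> R7 @ bar 1 tick 0 v(1,): F4->B3 leap 6st
  -> R1 @ bar 2 tick 0 v(0, 1): E3/B3 P5 -> G3/D5 P5 similar
  -> R7 @ bar 2 tick 0 v(1,): B3->D5 leap 15st
  -> R4 @ bar 4 tick 0 v(0, 1): B3/F4 TT untreated
  -> R2 @ bar 9 tick 0 v(0, 1): E3/C4 m6 -> F3/F4 P8 similar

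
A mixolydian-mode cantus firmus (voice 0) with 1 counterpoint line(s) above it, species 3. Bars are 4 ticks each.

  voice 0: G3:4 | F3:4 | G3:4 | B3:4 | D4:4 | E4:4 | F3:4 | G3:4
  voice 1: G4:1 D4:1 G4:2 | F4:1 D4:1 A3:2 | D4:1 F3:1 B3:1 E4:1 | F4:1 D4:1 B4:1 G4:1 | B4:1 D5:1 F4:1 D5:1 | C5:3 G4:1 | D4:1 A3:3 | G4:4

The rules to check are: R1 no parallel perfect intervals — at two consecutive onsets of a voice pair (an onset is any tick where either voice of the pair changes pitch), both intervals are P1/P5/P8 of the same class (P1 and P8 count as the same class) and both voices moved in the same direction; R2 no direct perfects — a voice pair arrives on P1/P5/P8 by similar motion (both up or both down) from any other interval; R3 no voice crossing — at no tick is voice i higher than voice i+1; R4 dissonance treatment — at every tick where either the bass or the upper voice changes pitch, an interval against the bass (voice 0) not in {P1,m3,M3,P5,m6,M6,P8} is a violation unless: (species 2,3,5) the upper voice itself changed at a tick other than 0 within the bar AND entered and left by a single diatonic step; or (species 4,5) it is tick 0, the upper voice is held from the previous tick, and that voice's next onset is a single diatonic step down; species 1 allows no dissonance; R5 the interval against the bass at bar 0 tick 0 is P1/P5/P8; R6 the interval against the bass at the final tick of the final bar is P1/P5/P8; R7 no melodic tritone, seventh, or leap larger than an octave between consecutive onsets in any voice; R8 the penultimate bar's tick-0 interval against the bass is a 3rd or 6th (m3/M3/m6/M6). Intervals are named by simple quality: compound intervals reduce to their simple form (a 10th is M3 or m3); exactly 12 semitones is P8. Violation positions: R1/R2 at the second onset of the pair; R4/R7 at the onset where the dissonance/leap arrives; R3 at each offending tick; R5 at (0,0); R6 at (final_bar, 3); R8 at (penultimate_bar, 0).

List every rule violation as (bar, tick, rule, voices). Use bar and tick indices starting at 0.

(1, 0, R1, (0, 1))
(2, 0, R2, (0, 1))
(2, 1, R3, (0, 1))
(2, 1, R4, (0, 1))
(2, 2, R7, (1,))
(3, 0, R4, (0, 1))
(6, 0, R7, (0,))
(7, 0, R2, (0, 1))
(7, 0, R7, (1,))

bar 0: v0=G3 v1=G4 downbeat P8
bar 1: v0=F3 v1=F4 downbeat P8
bar 2: v0=G3 v1=D4 downbeat P5
bar 3: v0=B3 v1=F4 downbeat TT
bar 4: v0=D4 v1=B4 downbeat M6
bar 5: v0=E4 v1=C5 downbeat m6
bar 6: v0=F3 v1=D4 downbeat M6
bar 7: v0=G3 v1=G4 downbeat P8
  -> R1 @ bar 1 tick 0 v(0, 1): G3/G4 P8 -> F3/F4 P8 similar
  -> R2 @ bar 2 tick 0 v(0, 1): F3/A3 M3 -> G3/D4 P5 similar
  -> R3 @ bar 2 tick 1 v(0, 1): G3 above F3
  -> R4 @ bar 2 tick 1 v(0, 1): G3/F3 M2 untreated
  -> R7 @ bar 2 tick 2 v(1,): F3->B3 leap 6st
  -> R4 @ bar 3 tick 0 v(0, 1): B3/F4 TT untreated
  -> R7 @ bar 6 tick 0 v(0,): E4->F3 leap 11st
  -> R2 @ bar 7 tick 0 v(0, 1): F3/A3 M3 -> G3/G4 P8 similar
  -> R7 @ bar 7 tick 0 v(1,): A3->G4 leap 10st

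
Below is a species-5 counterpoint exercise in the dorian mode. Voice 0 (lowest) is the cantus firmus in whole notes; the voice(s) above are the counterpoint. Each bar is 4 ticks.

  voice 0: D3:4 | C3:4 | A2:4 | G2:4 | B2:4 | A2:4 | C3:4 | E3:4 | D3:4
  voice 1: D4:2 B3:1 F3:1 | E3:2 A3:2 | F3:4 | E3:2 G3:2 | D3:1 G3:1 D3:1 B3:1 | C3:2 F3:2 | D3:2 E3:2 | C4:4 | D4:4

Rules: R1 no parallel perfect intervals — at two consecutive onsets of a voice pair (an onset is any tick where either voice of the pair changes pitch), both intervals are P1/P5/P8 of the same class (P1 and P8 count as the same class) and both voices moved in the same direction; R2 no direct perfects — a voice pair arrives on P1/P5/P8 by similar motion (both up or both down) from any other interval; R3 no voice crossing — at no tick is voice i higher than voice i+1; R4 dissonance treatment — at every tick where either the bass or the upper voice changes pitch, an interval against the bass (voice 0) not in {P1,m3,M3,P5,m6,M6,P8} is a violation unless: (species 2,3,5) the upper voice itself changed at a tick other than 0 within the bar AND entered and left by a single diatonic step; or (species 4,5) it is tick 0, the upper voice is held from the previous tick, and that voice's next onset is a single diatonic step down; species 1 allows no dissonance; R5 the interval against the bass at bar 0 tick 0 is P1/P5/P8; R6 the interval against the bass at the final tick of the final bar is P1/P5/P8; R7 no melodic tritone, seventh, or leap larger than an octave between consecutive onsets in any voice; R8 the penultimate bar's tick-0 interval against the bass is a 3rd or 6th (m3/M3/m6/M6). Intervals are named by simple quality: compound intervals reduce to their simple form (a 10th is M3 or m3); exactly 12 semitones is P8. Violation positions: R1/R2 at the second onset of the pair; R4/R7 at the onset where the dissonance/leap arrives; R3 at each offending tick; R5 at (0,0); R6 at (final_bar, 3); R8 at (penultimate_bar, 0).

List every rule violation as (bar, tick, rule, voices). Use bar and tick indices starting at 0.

(0, 3, R7, (1,))
(5, 0, R7, (1,))
(6, 0, R4, (0, 1))

bar 0: v0=D3 v1=D4 downbeat P8
bar 1: v0=C3 v1=E3 downbeat M3
bar 2: v0=A2 v1=F3 downbeat m6
bar 3: v0=G2 v1=E3 downbeat M6
bar 4: v0=B2 v1=D3 downbeat m3
bar 5: v0=A2 v1=C3 downbeat m3
bar 6: v0=C3 v1=D3 downbeat M2
bar 7: v0=E3 v1=C4 downbeat m6
bar 8: v0=D3 v1=D4 downbeat P8
  -> R7 @ bar 0 tick 3 v(1,): B3->F3 leap 6st
  -> R7 @ bar 5 tick 0 v(1,): B3->C3 leap 11st
  -> R4 @ bar 6 tick 0 v(0, 1): C3/D3 M2 untreated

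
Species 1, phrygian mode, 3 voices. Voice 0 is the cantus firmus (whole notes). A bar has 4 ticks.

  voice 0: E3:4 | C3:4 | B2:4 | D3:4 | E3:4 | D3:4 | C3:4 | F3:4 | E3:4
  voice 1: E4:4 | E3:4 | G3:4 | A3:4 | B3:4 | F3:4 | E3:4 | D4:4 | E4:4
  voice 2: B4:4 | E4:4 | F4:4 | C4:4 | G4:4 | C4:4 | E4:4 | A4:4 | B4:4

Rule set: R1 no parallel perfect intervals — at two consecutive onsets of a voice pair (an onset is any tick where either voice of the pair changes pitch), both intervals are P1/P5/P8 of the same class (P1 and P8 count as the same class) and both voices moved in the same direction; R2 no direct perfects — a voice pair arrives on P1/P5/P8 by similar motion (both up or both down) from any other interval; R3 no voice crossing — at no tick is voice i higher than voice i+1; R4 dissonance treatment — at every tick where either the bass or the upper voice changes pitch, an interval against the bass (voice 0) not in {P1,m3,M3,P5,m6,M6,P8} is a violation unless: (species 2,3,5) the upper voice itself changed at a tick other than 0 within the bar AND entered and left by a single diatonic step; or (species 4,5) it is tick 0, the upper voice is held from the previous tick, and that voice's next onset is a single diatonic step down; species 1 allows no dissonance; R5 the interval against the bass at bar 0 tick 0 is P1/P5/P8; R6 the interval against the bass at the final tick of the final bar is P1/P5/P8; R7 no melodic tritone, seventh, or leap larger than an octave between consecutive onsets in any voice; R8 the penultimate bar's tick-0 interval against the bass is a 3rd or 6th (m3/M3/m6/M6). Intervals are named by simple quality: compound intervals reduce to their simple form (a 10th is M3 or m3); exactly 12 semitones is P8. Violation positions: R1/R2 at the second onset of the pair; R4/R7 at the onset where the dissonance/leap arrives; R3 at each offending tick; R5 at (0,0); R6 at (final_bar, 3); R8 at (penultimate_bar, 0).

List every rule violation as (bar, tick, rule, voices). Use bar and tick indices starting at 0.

bar 0: v0=E3 v1=E4 v2=B4 downbeat P5
bar 1: v0=C3 v1=E3 v2=E4 downbeat M3
bar 2: v0=B2 v1=G3 v2=F4 downbeat TT
bar 3: v0=D3 v1=A3 v2=C4 downbeat m7
bar 4: v0=E3 v1=B3 v2=G4 downbeat m3
bar 5: v0=D3 v1=F3 v2=C4 downbeat m7
bar 6: v0=C3 v1=E3 v2=E4 downbeat M3
bar 7: v0=F3 v1=D4 v2=A4 downbeat M3
bar 8: v0=E3 v1=E4 v2=B4 downbeat P5
  -> R2 @ bar 1 tick 0 v(1, 2): E4/B4 P5 -> E3/E4 P8 similar
  -> R4 @ bar 2 tick 0 v(0, 2): B2/F4 TT untreated
  -> R2 @ bar 3 tick 0 v(0, 1): B2/G3 m6 -> D3/A3 P5 similar
  -> R4 @ bar 3 tick 0 v(0, 2): D3/C4 m7 untreated
  -> R1 @ bar 4 tick 0 v(0, 1): D3/A3 P5 -> E3/B3 P5 similar
  -> R2 @ bar 5 tick 0 v(1, 2): B3/G4 m6 -> F3/C4 P5 similar
  -> R4 @ bar 5 tick 0 v(0, 2): D3/C4 m7 untreated
  -> R7 @ bar 5 tick 0 v(1,): B3->F3 leap 6st
  -> R2 @ bar 7 tick 0 v(1, 2): E3/E4 P8 -> D4/A4 P5 similar
  -> R7 @ bar 7 tick 0 v(1,): E3->D4 leap 10st
  -> R1 @ bar 8 tick 0 v(1, 2): D4/A4 P5 -> E4/B4 P5 similar

(1, 0, R2, (1, 2))
(2, 0, R4, (0, 2))
(3, 0, R2, (0, 1))
(3, 0, R4, (0, 2))
(4, 0, R1, (0, 1))
(5, 0, R2, (1, 2))
(5, 0, R4, (0, 2))
(5, 0, R7, (1,))
(7, 0, R2, (1, 2))
(7, 0, R7, (1,))
(8, 0, R1, (1, 2))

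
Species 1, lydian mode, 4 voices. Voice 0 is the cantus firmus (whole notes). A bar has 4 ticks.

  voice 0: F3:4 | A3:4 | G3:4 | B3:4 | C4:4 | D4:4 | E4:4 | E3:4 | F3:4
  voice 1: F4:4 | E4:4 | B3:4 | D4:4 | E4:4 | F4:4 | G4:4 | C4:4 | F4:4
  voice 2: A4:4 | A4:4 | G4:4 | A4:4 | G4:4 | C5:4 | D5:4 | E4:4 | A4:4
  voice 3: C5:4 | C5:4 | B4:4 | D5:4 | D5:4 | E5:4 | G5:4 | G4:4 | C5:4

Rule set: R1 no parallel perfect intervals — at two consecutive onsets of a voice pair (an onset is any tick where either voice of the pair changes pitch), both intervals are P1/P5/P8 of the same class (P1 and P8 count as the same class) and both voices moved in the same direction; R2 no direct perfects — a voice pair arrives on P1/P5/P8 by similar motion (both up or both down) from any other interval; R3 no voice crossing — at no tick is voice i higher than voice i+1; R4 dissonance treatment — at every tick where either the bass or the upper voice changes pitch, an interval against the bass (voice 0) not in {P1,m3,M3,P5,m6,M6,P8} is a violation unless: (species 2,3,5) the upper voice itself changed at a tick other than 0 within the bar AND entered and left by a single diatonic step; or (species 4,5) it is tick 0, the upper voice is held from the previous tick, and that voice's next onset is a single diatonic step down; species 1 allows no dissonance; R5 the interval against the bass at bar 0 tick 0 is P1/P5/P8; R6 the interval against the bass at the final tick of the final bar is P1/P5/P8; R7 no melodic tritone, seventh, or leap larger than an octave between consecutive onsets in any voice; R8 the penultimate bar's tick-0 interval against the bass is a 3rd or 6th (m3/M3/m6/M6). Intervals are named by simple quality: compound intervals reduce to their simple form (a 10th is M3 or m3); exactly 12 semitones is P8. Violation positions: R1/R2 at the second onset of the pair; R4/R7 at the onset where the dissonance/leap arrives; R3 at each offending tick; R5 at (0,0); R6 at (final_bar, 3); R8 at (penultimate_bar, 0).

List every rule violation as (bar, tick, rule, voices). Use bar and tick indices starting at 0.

bar 0: v0=F3 v1=F4 v2=A4 v3=C5 downbeat P5
bar 1: v0=A3 v1=E4 v2=A4 v3=C5 downbeat m3
bar 2: v0=G3 v1=B3 v2=G4 v3=B4 downbeat M3
bar 3: v0=B3 v1=D4 v2=A4 v3=D5 downbeat m3
bar 4: v0=C4 v1=E4 v2=G4 v3=D5 downbeat M2
bar 5: v0=D4 v1=F4 v2=C5 v3=E5 downbeat M2
bar 6: v0=E4 v1=G4 v2=D5 v3=G5 downbeat m3
bar 7: v0=E3 v1=C4 v2=E4 v3=G4 downbeat m3
bar 8: v0=F3 v1=F4 v2=A4 v3=C5 downbeat P5
  -> R5 @ bar 0 tick 0 v(0, 2): opens on M3
  -> R1 @ bar 2 tick 0 v(0, 2): A3/A4 P8 -> G3/G4 P8 similar
  -> R2 @ bar 2 tick 0 v(1, 3): E4/C5 m6 -> B3/B4 P8 similar
  -> R1 @ bar 3 tick 0 v(1, 3): B3/B4 P8 -> D4/D5 P8 similar
  -> R2 @ bar 3 tick 0 v(1, 2): B3/G4 m6 -> D4/A4 P5 similar
  -> R4 @ bar 3 tick 0 v(0, 2): B3/A4 m7 untreated
  -> R4 @ bar 4 tick 0 v(0, 3): C4/D5 M2 untreated
  -> R2 @ bar 5 tick 0 v(1, 2): E4/G4 m3 -> F4/C5 P5 similar
  -> R4 @ bar 5 tick 0 v(0, 2): D4/C5 m7 untreated
  -> R4 @ bar 5 tick 0 v(0, 3): D4/E5 M2 untreated
  -> R1 @ bar 6 tick 0 v(1, 2): F4/C5 P5 -> G4/D5 P5 similar
  -> R2 @ bar 6 tick 0 v(1, 3): F4/E5 M7 -> G4/G5 P8 similar
  -> R4 @ bar 6 tick 0 v(0, 2): E4/D5 m7 untreated
  -> R2 @ bar 7 tick 0 v(0, 2): E4/D5 m7 -> E3/E4 P8 similar
  -> R2 @ bar 7 tick 0 v(1, 3): G4/G5 P8 -> C4/G4 P5 similar
  -> R7 @ bar 7 tick 0 v(2,): D5->E4 leap 10st
  -> R8 @ bar 7 tick 0 v(0, 2): penult P8 not 3rd/6th
  -> R1 @ bar 8 tick 0 v(1, 3): C4/G4 P5 -> F4/C5 P5 similar
  -> R2 @ bar 8 tick 0 v(0, 1): E3/C4 m6 -> F3/F4 P8 similar
  -> R2 @ bar 8 tick 0 v(0, 3): E3/G4 m3 -> F3/C5 P5 similar
  -> R6 @ bar 8 tick 3 v(0, 2): closes on M3

(0, 0, R5, (0, 2))
(2, 0, R1, (0, 2))
(2, 0, R2, (1, 3))
(3, 0, R1, (1, 3))
(3, 0, R2, (1, 2))
(3, 0, R4, (0, 2))
(4, 0, R4, (0, 3))
(5, 0, R2, (1, 2))
(5, 0, R4, (0, 2))
(5, 0, R4, (0, 3))
(6, 0, R1, (1, 2))
(6, 0, R2, (1, 3))
(6, 0, R4, (0, 2))
(7, 0, R2, (0, 2))
(7, 0, R2, (1, 3))
(7, 0, R7, (2,))
(7, 0, R8, (0, 2))
(8, 0, R1, (1, 3))
(8, 0, R2, (0, 1))
(8, 0, R2, (0, 3))
(8, 3, R6, (0, 2))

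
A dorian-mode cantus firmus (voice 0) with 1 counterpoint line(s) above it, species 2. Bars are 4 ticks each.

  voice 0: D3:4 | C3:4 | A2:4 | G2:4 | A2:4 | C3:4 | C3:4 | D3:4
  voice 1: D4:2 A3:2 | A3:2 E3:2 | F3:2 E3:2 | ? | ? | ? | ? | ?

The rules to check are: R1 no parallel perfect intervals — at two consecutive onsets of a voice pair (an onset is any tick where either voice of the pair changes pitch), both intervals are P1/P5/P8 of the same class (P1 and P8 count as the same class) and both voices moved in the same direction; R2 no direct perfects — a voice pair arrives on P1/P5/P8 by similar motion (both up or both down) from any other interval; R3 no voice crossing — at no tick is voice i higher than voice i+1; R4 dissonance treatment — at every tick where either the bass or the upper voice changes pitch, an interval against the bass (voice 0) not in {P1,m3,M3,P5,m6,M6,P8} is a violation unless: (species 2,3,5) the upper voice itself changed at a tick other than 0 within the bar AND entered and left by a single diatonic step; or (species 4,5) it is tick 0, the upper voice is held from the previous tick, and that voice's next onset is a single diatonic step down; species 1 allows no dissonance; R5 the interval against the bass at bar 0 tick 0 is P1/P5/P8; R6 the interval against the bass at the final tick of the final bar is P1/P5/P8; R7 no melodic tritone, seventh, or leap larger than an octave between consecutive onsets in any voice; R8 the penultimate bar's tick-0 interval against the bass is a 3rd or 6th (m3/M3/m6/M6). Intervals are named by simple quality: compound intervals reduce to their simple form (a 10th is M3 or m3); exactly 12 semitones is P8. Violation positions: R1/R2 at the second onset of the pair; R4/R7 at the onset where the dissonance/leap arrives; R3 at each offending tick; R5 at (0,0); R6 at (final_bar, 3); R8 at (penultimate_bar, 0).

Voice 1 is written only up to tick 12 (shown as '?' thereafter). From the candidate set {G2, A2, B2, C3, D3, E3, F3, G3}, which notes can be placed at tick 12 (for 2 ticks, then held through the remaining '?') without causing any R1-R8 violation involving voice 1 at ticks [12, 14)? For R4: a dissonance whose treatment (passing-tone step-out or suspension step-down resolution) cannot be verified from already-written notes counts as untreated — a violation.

{B2, E3, G3}

G2: violates R2
A2: violates R4
B2: legal
C3: violates R4
D3: violates R1
E3: legal
F3: violates R4
G3: legal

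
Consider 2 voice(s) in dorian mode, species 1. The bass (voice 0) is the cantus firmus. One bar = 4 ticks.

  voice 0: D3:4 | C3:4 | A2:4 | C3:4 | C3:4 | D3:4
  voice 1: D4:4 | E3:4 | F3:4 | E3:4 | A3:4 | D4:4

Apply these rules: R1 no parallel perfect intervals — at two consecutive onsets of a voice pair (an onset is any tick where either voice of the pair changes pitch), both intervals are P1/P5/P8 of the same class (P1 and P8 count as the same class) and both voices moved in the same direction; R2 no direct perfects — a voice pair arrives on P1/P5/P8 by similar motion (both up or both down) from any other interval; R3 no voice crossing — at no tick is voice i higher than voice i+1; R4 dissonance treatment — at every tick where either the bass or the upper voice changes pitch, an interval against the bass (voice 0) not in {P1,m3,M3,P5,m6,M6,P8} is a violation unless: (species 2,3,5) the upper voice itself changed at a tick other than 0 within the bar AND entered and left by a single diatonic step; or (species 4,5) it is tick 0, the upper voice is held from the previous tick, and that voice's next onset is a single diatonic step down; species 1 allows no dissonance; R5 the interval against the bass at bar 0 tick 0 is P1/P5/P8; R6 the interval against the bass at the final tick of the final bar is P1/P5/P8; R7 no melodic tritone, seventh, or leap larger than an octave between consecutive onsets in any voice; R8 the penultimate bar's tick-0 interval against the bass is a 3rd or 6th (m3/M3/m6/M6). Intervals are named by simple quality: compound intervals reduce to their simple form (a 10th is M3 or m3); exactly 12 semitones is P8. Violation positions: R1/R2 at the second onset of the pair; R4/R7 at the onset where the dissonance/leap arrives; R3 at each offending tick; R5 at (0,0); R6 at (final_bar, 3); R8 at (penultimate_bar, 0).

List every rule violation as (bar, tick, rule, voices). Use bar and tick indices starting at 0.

(1, 0, R7, (1,))
(5, 0, R2, (0, 1))

bar 0: v0=D3 v1=D4 downbeat P8
bar 1: v0=C3 v1=E3 downbeat M3
bar 2: v0=A2 v1=F3 downbeat m6
bar 3: v0=C3 v1=E3 downbeat M3
bar 4: v0=C3 v1=A3 downbeat M6
bar 5: v0=D3 v1=D4 downbeat P8
  -> R7 @ bar 1 tick 0 v(1,): D4->E3 leap 10st
  -> R2 @ bar 5 tick 0 v(0, 1): C3/A3 M6 -> D3/D4 P8 similar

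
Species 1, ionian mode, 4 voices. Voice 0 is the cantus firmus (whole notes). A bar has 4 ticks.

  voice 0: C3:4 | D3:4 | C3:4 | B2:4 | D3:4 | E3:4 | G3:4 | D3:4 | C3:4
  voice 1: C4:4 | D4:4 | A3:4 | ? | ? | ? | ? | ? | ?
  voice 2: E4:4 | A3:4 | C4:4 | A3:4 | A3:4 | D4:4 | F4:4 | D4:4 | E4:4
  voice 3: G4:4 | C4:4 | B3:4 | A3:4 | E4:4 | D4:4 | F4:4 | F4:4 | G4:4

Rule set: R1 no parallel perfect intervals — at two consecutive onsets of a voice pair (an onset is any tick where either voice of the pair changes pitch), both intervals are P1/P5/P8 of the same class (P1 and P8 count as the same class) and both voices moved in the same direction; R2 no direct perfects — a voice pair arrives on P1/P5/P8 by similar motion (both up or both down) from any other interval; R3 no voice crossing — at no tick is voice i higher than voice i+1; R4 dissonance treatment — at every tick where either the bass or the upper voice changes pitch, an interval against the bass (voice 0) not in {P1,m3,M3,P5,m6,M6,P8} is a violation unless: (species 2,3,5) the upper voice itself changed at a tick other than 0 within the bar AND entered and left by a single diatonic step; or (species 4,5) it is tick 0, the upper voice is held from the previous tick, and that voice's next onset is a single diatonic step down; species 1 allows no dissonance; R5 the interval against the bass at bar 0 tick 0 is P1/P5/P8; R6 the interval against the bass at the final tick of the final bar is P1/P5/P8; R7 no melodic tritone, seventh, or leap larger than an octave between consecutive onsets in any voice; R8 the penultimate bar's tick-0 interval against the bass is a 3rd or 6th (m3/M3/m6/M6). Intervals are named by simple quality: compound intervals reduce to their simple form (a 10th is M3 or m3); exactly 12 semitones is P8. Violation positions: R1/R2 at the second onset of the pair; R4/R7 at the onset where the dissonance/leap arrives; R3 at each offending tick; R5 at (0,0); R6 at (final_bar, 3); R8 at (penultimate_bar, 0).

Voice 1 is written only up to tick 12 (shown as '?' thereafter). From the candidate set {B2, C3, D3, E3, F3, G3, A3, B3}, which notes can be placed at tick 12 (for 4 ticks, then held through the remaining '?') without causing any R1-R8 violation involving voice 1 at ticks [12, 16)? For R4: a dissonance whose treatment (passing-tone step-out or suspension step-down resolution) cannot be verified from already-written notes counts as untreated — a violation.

{G3}

B2: violates R2,R7
C3: violates R4
D3: violates R2
E3: violates R4
F3: violates R4
G3: legal
A3: violates R4
B3: violates R3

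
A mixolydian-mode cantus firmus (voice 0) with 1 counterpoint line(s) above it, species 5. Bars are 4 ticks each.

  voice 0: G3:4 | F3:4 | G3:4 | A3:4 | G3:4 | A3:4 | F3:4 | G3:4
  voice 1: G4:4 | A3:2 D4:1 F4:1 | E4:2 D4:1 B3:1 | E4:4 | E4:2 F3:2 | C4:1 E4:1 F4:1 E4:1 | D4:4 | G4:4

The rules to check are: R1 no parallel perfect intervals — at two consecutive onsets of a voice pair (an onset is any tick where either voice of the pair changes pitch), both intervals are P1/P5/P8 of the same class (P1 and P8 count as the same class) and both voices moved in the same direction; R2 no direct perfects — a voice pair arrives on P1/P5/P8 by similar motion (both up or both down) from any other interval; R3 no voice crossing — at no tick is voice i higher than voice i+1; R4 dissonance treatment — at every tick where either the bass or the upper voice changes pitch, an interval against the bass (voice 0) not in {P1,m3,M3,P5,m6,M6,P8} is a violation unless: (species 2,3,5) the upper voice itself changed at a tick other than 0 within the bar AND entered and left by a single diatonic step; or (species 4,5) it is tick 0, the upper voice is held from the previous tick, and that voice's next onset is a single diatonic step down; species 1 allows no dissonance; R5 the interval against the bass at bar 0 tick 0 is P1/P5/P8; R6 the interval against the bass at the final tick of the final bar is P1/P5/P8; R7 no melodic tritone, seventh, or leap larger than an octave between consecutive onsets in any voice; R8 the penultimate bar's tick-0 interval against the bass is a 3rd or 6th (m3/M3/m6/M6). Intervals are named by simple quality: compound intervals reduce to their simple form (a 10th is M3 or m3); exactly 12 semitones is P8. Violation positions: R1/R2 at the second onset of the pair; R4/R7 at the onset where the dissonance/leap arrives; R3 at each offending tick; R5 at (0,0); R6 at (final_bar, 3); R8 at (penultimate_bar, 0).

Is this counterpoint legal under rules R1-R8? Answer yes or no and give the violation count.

bar 0: v0=G3 v1=G4 (P8)
bar 1: v0=F3 v1=A3 (M3)
bar 2: v0=G3 v1=E4 (M6)
bar 3: v0=A3 v1=E4 (P5)
bar 4: v0=G3 v1=E4 (M6)
bar 5: v0=A3 v1=C4 (m3)
bar 6: v0=F3 v1=D4 (M6)
bar 7: v0=G3 v1=G4 (P8)
  R7 @ bar1.0: G4->A3 leap 10st
  R2 @ bar3.0: G3/B3 M3 -> A3/E4 P5 similar
  R3 @ bar4.2: G3 above F3
  R4 @ bar4.2: G3/F3 M2 untreated
  R7 @ bar4.2: E4->F3 leap 11st
  R3 @ bar4.3: G3 above F3
  R2 @ bar7.0: F3/D4 M6 -> G3/G4 P8 similar

No (7 violations)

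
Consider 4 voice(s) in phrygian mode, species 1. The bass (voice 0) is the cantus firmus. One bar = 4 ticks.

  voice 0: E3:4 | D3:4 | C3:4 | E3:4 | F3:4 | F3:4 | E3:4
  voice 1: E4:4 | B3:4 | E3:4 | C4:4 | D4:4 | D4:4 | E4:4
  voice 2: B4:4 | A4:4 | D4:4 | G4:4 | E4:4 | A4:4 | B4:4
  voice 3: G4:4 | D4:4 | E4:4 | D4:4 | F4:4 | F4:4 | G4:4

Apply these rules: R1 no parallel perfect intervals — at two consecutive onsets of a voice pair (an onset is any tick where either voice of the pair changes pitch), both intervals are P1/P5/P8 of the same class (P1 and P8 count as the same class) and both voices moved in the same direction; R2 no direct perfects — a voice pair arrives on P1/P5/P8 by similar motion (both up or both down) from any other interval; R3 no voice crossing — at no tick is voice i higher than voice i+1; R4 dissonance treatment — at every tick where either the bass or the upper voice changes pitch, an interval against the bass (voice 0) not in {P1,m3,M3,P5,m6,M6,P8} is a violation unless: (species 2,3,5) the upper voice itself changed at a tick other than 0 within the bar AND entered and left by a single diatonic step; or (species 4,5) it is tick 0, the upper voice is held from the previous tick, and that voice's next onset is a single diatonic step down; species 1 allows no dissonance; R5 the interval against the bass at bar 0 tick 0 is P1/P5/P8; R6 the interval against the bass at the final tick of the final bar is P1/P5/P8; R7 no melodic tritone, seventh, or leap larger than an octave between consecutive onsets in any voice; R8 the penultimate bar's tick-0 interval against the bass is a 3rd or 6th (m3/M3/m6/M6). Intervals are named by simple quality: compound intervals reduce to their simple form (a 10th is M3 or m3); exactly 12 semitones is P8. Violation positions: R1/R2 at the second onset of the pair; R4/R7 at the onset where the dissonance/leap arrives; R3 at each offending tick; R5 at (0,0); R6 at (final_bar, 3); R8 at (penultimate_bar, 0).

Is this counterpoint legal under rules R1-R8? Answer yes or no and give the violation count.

No (32 violations)

bar 0: v0=E3 v1=E4 v2=B4 v3=G4 (m3)
bar 1: v0=D3 v1=B3 v2=A4 v3=D4 (P8)
bar 2: v0=C3 v1=E3 v2=D4 v3=E4 (M3)
bar 3: v0=E3 v1=C4 v2=G4 v3=D4 (m7)
bar 4: v0=F3 v1=D4 v2=E4 v3=F4 (P8)
bar 5: v0=F3 v1=D4 v2=A4 v3=F4 (P8)
bar 6: v0=E3 v1=E4 v2=B4 v3=G4 (m3)
  R3 @ bar0.0: B4 above G4
  R5 @ bar0.0: opens on m3
  R3 @ bar0.1: B4 above G4
  R3 @ bar0.2: B4 above G4
  R3 @ bar0.3: B4 above G4
  R1 @ bar1.0: E3/B4 P5 -> D3/A4 P5 similar
  R2 @ bar1.0: E3/G4 m3 -> D3/D4 P8 similar
  R2 @ bar1.0: B4/G4 M3 -> A4/D4 P5 similar
  R3 @ bar1.0: A4 above D4
  R3 @ bar1.1: A4 above D4
  R3 @ bar1.2: A4 above D4
  R3 @ bar1.3: A4 above D4
  R4 @ bar2.0: C3/D4 M2 untreated
  R2 @ bar3.0: E3/D4 m7 -> C4/G4 P5 similar
  R3 @ bar3.0: G4 above D4
  R4 @ bar3.0: E3/D4 m7 untreated
  R3 @ bar3.1: G4 above D4
  R3 @ bar3.2: G4 above D4
  R3 @ bar3.3: G4 above D4
  R2 @ bar4.0: E3/D4 m7 -> F3/F4 P8 similar
  R4 @ bar4.0: F3/E4 M7 untreated
  R3 @ bar5.0: A4 above F4
  R8 @ bar5.0: penult P8 not 3rd/6th
  R3 @ bar5.1: A4 above F4
  R3 @ bar5.2: A4 above F4
  R3 @ bar5.3: A4 above F4
  R1 @ bar6.0: D4/A4 P5 -> E4/B4 P5 similar
  R3 @ bar6.0: B4 above G4
  R3 @ bar6.1: B4 above G4
  R3 @ bar6.2: B4 above G4
  R3 @ bar6.3: B4 above G4
  R6 @ bar6.3: closes on m3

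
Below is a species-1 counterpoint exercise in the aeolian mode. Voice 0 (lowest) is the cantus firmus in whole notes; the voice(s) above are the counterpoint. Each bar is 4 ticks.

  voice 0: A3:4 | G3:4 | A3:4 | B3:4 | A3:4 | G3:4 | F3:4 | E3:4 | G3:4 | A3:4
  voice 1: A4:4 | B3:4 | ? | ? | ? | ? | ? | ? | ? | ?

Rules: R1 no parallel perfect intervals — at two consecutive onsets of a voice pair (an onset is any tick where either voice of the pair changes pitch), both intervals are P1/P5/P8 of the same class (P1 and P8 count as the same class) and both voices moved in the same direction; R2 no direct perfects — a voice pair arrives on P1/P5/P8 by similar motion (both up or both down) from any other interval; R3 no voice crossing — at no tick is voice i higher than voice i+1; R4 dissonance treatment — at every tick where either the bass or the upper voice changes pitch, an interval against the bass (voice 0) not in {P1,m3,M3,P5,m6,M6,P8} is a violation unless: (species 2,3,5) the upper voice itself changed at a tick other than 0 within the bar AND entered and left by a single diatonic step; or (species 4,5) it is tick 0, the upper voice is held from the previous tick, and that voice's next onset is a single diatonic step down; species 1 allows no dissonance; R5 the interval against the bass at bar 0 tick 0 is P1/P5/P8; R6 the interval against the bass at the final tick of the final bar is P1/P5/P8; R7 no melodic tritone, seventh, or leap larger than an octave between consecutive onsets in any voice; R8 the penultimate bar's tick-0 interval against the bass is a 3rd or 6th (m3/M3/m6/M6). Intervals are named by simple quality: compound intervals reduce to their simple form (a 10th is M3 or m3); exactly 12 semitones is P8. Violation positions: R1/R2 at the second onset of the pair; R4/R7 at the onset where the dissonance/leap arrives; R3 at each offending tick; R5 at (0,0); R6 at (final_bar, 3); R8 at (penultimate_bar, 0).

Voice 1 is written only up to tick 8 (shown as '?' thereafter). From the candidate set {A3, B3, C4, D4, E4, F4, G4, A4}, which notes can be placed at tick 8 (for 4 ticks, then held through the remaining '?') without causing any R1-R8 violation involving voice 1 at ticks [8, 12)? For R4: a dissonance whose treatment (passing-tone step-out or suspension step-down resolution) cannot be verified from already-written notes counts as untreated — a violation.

A3: legal
B3: violates R4
C4: legal
D4: violates R4
E4: violates R2
F4: violates R7
G4: violates R4
A4: violates R2,R7

{A3, C4}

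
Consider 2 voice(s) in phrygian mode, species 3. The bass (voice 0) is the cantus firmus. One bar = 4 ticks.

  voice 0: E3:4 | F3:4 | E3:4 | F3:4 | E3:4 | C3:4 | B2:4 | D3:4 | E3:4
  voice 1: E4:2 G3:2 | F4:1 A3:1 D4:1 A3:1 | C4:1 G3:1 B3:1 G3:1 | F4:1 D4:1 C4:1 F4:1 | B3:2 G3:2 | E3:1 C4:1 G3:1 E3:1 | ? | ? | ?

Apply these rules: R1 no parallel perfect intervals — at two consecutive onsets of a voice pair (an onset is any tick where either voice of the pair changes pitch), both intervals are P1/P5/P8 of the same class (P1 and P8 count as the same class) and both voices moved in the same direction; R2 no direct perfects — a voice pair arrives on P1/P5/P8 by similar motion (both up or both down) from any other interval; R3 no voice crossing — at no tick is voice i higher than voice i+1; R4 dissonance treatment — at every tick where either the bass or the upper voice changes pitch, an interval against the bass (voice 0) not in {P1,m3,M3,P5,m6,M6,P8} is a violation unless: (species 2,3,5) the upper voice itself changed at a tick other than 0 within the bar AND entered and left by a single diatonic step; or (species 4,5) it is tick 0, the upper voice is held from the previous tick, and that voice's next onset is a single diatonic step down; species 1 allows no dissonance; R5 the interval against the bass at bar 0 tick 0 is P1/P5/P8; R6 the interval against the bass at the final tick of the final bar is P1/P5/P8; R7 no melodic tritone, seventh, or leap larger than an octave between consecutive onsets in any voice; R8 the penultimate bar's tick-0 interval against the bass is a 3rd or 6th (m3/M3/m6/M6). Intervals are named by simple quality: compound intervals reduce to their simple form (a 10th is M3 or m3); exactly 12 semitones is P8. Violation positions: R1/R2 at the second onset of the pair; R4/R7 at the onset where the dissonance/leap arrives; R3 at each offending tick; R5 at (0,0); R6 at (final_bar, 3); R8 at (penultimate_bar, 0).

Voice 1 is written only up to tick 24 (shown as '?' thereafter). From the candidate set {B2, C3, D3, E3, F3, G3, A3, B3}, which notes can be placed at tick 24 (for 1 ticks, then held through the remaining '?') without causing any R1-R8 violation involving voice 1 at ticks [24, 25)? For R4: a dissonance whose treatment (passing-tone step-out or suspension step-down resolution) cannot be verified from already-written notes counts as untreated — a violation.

{B3, D3, G3}

B2: violates R2
C3: violates R4
D3: legal
E3: violates R4
F3: violates R4
G3: legal
A3: violates R4
B3: legal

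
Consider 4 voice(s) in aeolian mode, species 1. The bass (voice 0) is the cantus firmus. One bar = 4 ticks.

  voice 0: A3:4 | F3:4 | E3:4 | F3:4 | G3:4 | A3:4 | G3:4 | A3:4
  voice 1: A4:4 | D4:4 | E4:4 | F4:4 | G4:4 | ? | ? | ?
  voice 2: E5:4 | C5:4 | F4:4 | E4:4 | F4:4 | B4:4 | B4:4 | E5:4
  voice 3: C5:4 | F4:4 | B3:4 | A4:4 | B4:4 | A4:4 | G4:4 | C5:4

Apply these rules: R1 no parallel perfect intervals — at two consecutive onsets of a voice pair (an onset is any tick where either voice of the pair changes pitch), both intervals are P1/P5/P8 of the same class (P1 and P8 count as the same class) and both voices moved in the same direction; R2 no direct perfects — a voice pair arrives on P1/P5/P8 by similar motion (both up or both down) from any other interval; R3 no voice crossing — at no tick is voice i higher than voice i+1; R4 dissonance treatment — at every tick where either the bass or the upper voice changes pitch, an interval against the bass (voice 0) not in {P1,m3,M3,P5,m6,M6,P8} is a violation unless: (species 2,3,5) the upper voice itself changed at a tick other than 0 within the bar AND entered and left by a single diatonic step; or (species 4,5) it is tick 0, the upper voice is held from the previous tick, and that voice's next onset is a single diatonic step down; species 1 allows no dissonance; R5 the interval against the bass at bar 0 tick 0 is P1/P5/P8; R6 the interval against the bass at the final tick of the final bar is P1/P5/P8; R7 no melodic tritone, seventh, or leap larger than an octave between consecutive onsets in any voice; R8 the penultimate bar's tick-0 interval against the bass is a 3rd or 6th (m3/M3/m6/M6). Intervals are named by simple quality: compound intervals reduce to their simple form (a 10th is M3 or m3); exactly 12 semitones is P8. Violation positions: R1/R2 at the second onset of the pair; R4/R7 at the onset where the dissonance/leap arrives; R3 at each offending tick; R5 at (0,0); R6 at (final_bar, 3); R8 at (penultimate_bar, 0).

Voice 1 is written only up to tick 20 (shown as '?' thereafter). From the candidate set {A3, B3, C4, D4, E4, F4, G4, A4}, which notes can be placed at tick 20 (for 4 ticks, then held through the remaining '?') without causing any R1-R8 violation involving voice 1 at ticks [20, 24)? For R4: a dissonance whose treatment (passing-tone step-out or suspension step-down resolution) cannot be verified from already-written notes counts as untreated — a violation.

A3: violates R2,R7
B3: violates R4
C4: legal
D4: violates R2,R4
E4: legal
F4: legal
G4: violates R4
A4: violates R1

{C4, E4, F4}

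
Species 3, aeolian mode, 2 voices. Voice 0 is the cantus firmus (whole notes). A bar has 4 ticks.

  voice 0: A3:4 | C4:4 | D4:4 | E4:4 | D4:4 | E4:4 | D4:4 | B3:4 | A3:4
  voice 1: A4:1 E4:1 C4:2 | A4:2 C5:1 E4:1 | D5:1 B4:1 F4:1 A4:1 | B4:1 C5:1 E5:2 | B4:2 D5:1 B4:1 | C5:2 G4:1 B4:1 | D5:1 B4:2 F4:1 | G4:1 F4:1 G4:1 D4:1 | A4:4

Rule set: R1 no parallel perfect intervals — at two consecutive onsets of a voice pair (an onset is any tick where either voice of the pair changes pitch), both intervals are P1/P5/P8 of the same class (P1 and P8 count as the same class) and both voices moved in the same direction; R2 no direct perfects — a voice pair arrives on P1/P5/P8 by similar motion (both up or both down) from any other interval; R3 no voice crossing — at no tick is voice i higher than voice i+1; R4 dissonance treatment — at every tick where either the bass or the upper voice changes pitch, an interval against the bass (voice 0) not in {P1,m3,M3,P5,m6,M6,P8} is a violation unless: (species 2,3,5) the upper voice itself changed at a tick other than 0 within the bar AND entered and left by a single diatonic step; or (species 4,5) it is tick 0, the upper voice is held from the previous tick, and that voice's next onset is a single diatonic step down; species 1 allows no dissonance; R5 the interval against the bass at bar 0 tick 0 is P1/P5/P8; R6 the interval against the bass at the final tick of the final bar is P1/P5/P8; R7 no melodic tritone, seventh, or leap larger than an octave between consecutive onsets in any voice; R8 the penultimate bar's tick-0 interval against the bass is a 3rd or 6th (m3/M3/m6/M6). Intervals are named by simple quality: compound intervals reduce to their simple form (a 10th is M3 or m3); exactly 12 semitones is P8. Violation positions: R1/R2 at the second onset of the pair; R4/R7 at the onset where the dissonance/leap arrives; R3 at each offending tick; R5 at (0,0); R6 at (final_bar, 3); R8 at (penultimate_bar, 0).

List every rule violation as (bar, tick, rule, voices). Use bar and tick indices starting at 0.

(2, 0, R2, (0, 1))
(2, 0, R7, (1,))
(2, 2, R7, (1,))
(3, 0, R1, (0, 1))
(6, 3, R7, (1,))

bar 0: v0=A3 v1=A4 downbeat P8
bar 1: v0=C4 v1=A4 downbeat M6
bar 2: v0=D4 v1=D5 downbeat P8
bar 3: v0=E4 v1=B4 downbeat P5
bar 4: v0=D4 v1=B4 downbeat M6
bar 5: v0=E4 v1=C5 downbeat m6
bar 6: v0=D4 v1=D5 downbeat P8
bar 7: v0=B3 v1=G4 downbeat m6
bar 8: v0=A3 v1=A4 downbeat P8
  -> R2 @ bar 2 tick 0 v(0, 1): C4/E4 M3 -> D4/D5 P8 similar
  -> R7 @ bar 2 tick 0 v(1,): E4->D5 leap 10st
  -> R7 @ bar 2 tick 2 v(1,): B4->F4 leap 6st
  -> R1 @ bar 3 tick 0 v(0, 1): D4/A4 P5 -> E4/B4 P5 similar
  -> R7 @ bar 6 tick 3 v(1,): B4->F4 leap 6st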